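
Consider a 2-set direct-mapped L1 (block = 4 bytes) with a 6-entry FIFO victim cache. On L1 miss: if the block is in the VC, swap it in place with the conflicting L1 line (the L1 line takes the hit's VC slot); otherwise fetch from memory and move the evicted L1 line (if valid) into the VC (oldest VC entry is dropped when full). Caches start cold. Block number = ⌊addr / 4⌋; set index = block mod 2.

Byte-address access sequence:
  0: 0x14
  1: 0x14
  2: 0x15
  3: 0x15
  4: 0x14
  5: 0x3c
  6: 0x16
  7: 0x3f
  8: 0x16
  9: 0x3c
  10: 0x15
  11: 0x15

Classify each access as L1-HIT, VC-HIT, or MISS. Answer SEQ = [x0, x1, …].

SEQ = [MISS, L1-HIT, L1-HIT, L1-HIT, L1-HIT, MISS, VC-HIT, VC-HIT, VC-HIT, VC-HIT, VC-HIT, L1-HIT]

0: 0x14 (blk 5, set 1) → MISS  vc=[]
1: 0x14 (blk 5, set 1) → L1-HIT  vc=[]
2: 0x15 (blk 5, set 1) → L1-HIT  vc=[]
3: 0x15 (blk 5, set 1) → L1-HIT  vc=[]
4: 0x14 (blk 5, set 1) → L1-HIT  vc=[]
5: 0x3c (blk 15, set 1) → MISS  vc=[5]
6: 0x16 (blk 5, set 1) → VC-HIT  vc=[15]
7: 0x3f (blk 15, set 1) → VC-HIT  vc=[5]
8: 0x16 (blk 5, set 1) → VC-HIT  vc=[15]
9: 0x3c (blk 15, set 1) → VC-HIT  vc=[5]
10: 0x15 (blk 5, set 1) → VC-HIT  vc=[15]
11: 0x15 (blk 5, set 1) → L1-HIT  vc=[15]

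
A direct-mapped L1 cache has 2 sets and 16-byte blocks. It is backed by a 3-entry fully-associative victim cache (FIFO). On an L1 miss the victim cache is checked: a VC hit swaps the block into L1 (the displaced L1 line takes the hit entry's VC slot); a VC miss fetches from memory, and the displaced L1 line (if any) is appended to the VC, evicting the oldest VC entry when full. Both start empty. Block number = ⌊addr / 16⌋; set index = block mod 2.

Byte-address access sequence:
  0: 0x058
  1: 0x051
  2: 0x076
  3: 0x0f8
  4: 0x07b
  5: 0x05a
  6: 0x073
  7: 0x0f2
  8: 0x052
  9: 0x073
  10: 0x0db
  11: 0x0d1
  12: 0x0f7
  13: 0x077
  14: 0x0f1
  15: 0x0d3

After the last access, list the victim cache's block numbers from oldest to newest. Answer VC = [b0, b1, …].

VC = [15, 5, 7]

0: 0x58 (blk 5, set 1) → MISS  vc=[]
1: 0x51 (blk 5, set 1) → L1-HIT  vc=[]
2: 0x76 (blk 7, set 1) → MISS  vc=[5]
3: 0xf8 (blk 15, set 1) → MISS  vc=[5, 7]
4: 0x7b (blk 7, set 1) → VC-HIT  vc=[5, 15]
5: 0x5a (blk 5, set 1) → VC-HIT  vc=[7, 15]
6: 0x73 (blk 7, set 1) → VC-HIT  vc=[5, 15]
7: 0xf2 (blk 15, set 1) → VC-HIT  vc=[5, 7]
8: 0x52 (blk 5, set 1) → VC-HIT  vc=[15, 7]
9: 0x73 (blk 7, set 1) → VC-HIT  vc=[15, 5]
10: 0xdb (blk 13, set 1) → MISS  vc=[15, 5, 7]
11: 0xd1 (blk 13, set 1) → L1-HIT  vc=[15, 5, 7]
12: 0xf7 (blk 15, set 1) → VC-HIT  vc=[13, 5, 7]
13: 0x77 (blk 7, set 1) → VC-HIT  vc=[13, 5, 15]
14: 0xf1 (blk 15, set 1) → VC-HIT  vc=[13, 5, 7]
15: 0xd3 (blk 13, set 1) → VC-HIT  vc=[15, 5, 7]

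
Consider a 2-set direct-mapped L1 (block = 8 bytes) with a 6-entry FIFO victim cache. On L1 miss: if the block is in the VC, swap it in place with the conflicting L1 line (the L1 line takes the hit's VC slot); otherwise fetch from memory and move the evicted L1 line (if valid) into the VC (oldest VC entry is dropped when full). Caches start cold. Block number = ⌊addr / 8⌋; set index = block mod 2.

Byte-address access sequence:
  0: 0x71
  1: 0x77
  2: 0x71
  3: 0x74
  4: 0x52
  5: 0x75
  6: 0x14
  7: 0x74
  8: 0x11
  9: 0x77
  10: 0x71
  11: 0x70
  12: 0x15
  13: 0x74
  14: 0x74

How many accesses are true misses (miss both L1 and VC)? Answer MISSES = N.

MISSES = 3

#0 0x71→b14/s0 MISS; vc=[]
#1 0x77→b14/s0 L1-HIT; vc=[]
#2 0x71→b14/s0 L1-HIT; vc=[]
#3 0x74→b14/s0 L1-HIT; vc=[]
#4 0x52→b10/s0 MISS; vc=[14]
#5 0x75→b14/s0 VC-HIT; vc=[10]
#6 0x14→b2/s0 MISS; vc=[10,14]
#7 0x74→b14/s0 VC-HIT; vc=[10,2]
#8 0x11→b2/s0 VC-HIT; vc=[10,14]
#9 0x77→b14/s0 VC-HIT; vc=[10,2]
#10 0x71→b14/s0 L1-HIT; vc=[10,2]
#11 0x70→b14/s0 L1-HIT; vc=[10,2]
#12 0x15→b2/s0 VC-HIT; vc=[10,14]
#13 0x74→b14/s0 VC-HIT; vc=[10,2]
#14 0x74→b14/s0 L1-HIT; vc=[10,2]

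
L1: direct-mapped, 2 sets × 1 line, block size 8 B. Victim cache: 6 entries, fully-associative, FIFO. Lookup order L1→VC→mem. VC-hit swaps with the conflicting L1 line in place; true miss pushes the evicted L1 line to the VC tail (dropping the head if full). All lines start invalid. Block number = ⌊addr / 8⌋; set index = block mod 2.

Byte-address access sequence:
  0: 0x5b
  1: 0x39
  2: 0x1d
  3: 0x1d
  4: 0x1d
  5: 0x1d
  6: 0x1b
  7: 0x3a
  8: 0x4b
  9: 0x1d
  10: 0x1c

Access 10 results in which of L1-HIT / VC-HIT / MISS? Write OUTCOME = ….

#0 0x5b→b11/s1 MISS; vc=[]
#1 0x39→b7/s1 MISS; vc=[11]
#2 0x1d→b3/s1 MISS; vc=[11,7]
#3 0x1d→b3/s1 L1-HIT; vc=[11,7]
#4 0x1d→b3/s1 L1-HIT; vc=[11,7]
#5 0x1d→b3/s1 L1-HIT; vc=[11,7]
#6 0x1b→b3/s1 L1-HIT; vc=[11,7]
#7 0x3a→b7/s1 VC-HIT; vc=[11,3]
#8 0x4b→b9/s1 MISS; vc=[11,3,7]
#9 0x1d→b3/s1 VC-HIT; vc=[11,9,7]
#10 0x1c→b3/s1 L1-HIT; vc=[11,9,7]

OUTCOME = L1-HIT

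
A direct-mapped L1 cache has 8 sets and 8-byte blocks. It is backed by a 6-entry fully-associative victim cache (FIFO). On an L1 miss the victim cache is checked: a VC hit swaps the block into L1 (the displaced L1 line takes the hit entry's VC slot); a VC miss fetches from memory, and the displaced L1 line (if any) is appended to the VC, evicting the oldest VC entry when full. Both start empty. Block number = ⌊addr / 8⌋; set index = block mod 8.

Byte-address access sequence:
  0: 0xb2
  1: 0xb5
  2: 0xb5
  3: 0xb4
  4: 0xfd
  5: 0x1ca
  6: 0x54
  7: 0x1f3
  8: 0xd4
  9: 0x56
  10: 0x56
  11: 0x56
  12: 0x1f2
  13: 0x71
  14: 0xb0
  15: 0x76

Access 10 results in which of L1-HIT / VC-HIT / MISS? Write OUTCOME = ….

  [0] addr=0xb2 blk=22 s=6: MISS | VC []
  [1] addr=0xb5 blk=22 s=6: L1-HIT | VC []
  [2] addr=0xb5 blk=22 s=6: L1-HIT | VC []
  [3] addr=0xb4 blk=22 s=6: L1-HIT | VC []
  [4] addr=0xfd blk=31 s=7: MISS | VC []
  [5] addr=0x1ca blk=57 s=1: MISS | VC []
  [6] addr=0x54 blk=10 s=2: MISS | VC []
  [7] addr=0x1f3 blk=62 s=6: MISS | VC [22]
  [8] addr=0xd4 blk=26 s=2: MISS | VC [22, 10]
  [9] addr=0x56 blk=10 s=2: VC-HIT | VC [22, 26]
  [10] addr=0x56 blk=10 s=2: L1-HIT | VC [22, 26]
  [11] addr=0x56 blk=10 s=2: L1-HIT | VC [22, 26]
  [12] addr=0x1f2 blk=62 s=6: L1-HIT | VC [22, 26]
  [13] addr=0x71 blk=14 s=6: MISS | VC [22, 26, 62]
  [14] addr=0xb0 blk=22 s=6: VC-HIT | VC [14, 26, 62]
  [15] addr=0x76 blk=14 s=6: VC-HIT | VC [22, 26, 62]

OUTCOME = L1-HIT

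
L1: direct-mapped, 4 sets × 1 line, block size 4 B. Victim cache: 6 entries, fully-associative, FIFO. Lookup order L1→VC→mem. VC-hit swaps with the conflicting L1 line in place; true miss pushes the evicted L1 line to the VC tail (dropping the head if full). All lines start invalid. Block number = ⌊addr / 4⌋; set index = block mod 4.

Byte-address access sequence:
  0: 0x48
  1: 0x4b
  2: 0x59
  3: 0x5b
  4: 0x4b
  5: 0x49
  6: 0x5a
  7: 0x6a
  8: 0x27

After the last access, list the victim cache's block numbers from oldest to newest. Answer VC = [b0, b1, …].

VC = [18, 22]

0: 0x48 (blk 18, set 2) → MISS  vc=[]
1: 0x4b (blk 18, set 2) → L1-HIT  vc=[]
2: 0x59 (blk 22, set 2) → MISS  vc=[18]
3: 0x5b (blk 22, set 2) → L1-HIT  vc=[18]
4: 0x4b (blk 18, set 2) → VC-HIT  vc=[22]
5: 0x49 (blk 18, set 2) → L1-HIT  vc=[22]
6: 0x5a (blk 22, set 2) → VC-HIT  vc=[18]
7: 0x6a (blk 26, set 2) → MISS  vc=[18, 22]
8: 0x27 (blk 9, set 1) → MISS  vc=[18, 22]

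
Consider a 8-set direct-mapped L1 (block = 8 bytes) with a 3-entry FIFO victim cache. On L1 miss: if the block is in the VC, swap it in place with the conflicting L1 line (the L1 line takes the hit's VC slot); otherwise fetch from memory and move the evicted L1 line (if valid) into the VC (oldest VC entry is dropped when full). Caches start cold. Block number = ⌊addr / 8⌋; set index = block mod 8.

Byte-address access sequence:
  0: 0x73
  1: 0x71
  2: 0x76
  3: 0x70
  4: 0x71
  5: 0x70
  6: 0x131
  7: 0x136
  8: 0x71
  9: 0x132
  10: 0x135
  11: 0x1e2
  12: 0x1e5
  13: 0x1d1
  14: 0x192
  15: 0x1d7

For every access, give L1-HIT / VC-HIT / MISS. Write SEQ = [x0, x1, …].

#0 0x73→b14/s6 MISS; vc=[]
#1 0x71→b14/s6 L1-HIT; vc=[]
#2 0x76→b14/s6 L1-HIT; vc=[]
#3 0x70→b14/s6 L1-HIT; vc=[]
#4 0x71→b14/s6 L1-HIT; vc=[]
#5 0x70→b14/s6 L1-HIT; vc=[]
#6 0x131→b38/s6 MISS; vc=[14]
#7 0x136→b38/s6 L1-HIT; vc=[14]
#8 0x71→b14/s6 VC-HIT; vc=[38]
#9 0x132→b38/s6 VC-HIT; vc=[14]
#10 0x135→b38/s6 L1-HIT; vc=[14]
#11 0x1e2→b60/s4 MISS; vc=[14]
#12 0x1e5→b60/s4 L1-HIT; vc=[14]
#13 0x1d1→b58/s2 MISS; vc=[14]
#14 0x192→b50/s2 MISS; vc=[14,58]
#15 0x1d7→b58/s2 VC-HIT; vc=[14,50]

SEQ = [MISS, L1-HIT, L1-HIT, L1-HIT, L1-HIT, L1-HIT, MISS, L1-HIT, VC-HIT, VC-HIT, L1-HIT, MISS, L1-HIT, MISS, MISS, VC-HIT]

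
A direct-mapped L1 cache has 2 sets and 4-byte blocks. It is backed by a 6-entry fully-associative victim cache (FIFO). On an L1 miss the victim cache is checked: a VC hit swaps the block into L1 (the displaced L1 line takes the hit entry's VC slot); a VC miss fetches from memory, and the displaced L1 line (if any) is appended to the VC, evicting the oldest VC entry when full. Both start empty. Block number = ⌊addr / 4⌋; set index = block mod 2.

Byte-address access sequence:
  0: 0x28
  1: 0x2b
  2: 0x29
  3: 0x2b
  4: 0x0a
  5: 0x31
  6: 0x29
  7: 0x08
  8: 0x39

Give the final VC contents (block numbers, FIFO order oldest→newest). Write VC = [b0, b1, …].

  [0] addr=0x28 blk=10 s=0: MISS | VC []
  [1] addr=0x2b blk=10 s=0: L1-HIT | VC []
  [2] addr=0x29 blk=10 s=0: L1-HIT | VC []
  [3] addr=0x2b blk=10 s=0: L1-HIT | VC []
  [4] addr=0xa blk=2 s=0: MISS | VC [10]
  [5] addr=0x31 blk=12 s=0: MISS | VC [10, 2]
  [6] addr=0x29 blk=10 s=0: VC-HIT | VC [12, 2]
  [7] addr=0x8 blk=2 s=0: VC-HIT | VC [12, 10]
  [8] addr=0x39 blk=14 s=0: MISS | VC [12, 10, 2]

VC = [12, 10, 2]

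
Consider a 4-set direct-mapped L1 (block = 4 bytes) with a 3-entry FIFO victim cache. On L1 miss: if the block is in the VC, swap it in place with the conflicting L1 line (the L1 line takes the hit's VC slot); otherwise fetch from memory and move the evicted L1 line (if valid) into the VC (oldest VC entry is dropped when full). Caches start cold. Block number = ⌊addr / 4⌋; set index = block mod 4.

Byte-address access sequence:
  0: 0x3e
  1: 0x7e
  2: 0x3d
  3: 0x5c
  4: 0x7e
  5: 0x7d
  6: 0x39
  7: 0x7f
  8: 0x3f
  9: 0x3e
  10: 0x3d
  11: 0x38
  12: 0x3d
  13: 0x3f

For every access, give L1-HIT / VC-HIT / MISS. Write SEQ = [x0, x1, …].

SEQ = [MISS, MISS, VC-HIT, MISS, VC-HIT, L1-HIT, MISS, L1-HIT, VC-HIT, L1-HIT, L1-HIT, L1-HIT, L1-HIT, L1-HIT]

  [0] addr=0x3e blk=15 s=3: MISS | VC []
  [1] addr=0x7e blk=31 s=3: MISS | VC [15]
  [2] addr=0x3d blk=15 s=3: VC-HIT | VC [31]
  [3] addr=0x5c blk=23 s=3: MISS | VC [31, 15]
  [4] addr=0x7e blk=31 s=3: VC-HIT | VC [23, 15]
  [5] addr=0x7d blk=31 s=3: L1-HIT | VC [23, 15]
  [6] addr=0x39 blk=14 s=2: MISS | VC [23, 15]
  [7] addr=0x7f blk=31 s=3: L1-HIT | VC [23, 15]
  [8] addr=0x3f blk=15 s=3: VC-HIT | VC [23, 31]
  [9] addr=0x3e blk=15 s=3: L1-HIT | VC [23, 31]
  [10] addr=0x3d blk=15 s=3: L1-HIT | VC [23, 31]
  [11] addr=0x38 blk=14 s=2: L1-HIT | VC [23, 31]
  [12] addr=0x3d blk=15 s=3: L1-HIT | VC [23, 31]
  [13] addr=0x3f blk=15 s=3: L1-HIT | VC [23, 31]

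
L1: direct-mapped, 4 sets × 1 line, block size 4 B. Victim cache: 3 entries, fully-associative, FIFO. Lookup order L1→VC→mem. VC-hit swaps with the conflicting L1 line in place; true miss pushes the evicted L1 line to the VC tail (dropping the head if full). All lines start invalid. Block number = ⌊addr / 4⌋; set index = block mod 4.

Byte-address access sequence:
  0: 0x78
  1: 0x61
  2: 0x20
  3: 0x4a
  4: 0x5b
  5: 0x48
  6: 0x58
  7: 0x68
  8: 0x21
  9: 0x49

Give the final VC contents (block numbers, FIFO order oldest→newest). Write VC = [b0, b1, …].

VC = [30, 26, 22]

  [0] addr=0x78 blk=30 s=2: MISS | VC []
  [1] addr=0x61 blk=24 s=0: MISS | VC []
  [2] addr=0x20 blk=8 s=0: MISS | VC [24]
  [3] addr=0x4a blk=18 s=2: MISS | VC [24, 30]
  [4] addr=0x5b blk=22 s=2: MISS | VC [24, 30, 18]
  [5] addr=0x48 blk=18 s=2: VC-HIT | VC [24, 30, 22]
  [6] addr=0x58 blk=22 s=2: VC-HIT | VC [24, 30, 18]
  [7] addr=0x68 blk=26 s=2: MISS | VC [30, 18, 22]
  [8] addr=0x21 blk=8 s=0: L1-HIT | VC [30, 18, 22]
  [9] addr=0x49 blk=18 s=2: VC-HIT | VC [30, 26, 22]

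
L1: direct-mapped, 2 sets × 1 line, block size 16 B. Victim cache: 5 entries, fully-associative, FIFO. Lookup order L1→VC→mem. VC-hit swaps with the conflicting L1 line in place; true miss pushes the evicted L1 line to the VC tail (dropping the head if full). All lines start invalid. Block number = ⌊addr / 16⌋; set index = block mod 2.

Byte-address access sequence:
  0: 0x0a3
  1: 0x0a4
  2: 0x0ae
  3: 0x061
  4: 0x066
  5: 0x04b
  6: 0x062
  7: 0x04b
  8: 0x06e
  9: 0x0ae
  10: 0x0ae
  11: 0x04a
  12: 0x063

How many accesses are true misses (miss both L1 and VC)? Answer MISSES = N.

MISSES = 3

#0 0xa3→b10/s0 MISS; vc=[]
#1 0xa4→b10/s0 L1-HIT; vc=[]
#2 0xae→b10/s0 L1-HIT; vc=[]
#3 0x61→b6/s0 MISS; vc=[10]
#4 0x66→b6/s0 L1-HIT; vc=[10]
#5 0x4b→b4/s0 MISS; vc=[10,6]
#6 0x62→b6/s0 VC-HIT; vc=[10,4]
#7 0x4b→b4/s0 VC-HIT; vc=[10,6]
#8 0x6e→b6/s0 VC-HIT; vc=[10,4]
#9 0xae→b10/s0 VC-HIT; vc=[6,4]
#10 0xae→b10/s0 L1-HIT; vc=[6,4]
#11 0x4a→b4/s0 VC-HIT; vc=[6,10]
#12 0x63→b6/s0 VC-HIT; vc=[4,10]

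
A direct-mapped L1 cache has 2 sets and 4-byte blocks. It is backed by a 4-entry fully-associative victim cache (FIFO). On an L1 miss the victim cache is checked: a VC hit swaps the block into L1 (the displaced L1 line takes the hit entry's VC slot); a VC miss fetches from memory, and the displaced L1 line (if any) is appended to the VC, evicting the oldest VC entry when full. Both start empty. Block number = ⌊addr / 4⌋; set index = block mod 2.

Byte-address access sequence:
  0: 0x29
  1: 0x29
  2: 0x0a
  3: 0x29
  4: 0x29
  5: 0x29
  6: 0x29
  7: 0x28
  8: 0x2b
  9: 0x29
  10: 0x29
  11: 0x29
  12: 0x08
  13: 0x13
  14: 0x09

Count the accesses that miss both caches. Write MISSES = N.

#0 0x29→b10/s0 MISS; vc=[]
#1 0x29→b10/s0 L1-HIT; vc=[]
#2 0xa→b2/s0 MISS; vc=[10]
#3 0x29→b10/s0 VC-HIT; vc=[2]
#4 0x29→b10/s0 L1-HIT; vc=[2]
#5 0x29→b10/s0 L1-HIT; vc=[2]
#6 0x29→b10/s0 L1-HIT; vc=[2]
#7 0x28→b10/s0 L1-HIT; vc=[2]
#8 0x2b→b10/s0 L1-HIT; vc=[2]
#9 0x29→b10/s0 L1-HIT; vc=[2]
#10 0x29→b10/s0 L1-HIT; vc=[2]
#11 0x29→b10/s0 L1-HIT; vc=[2]
#12 0x8→b2/s0 VC-HIT; vc=[10]
#13 0x13→b4/s0 MISS; vc=[10,2]
#14 0x9→b2/s0 VC-HIT; vc=[10,4]

MISSES = 3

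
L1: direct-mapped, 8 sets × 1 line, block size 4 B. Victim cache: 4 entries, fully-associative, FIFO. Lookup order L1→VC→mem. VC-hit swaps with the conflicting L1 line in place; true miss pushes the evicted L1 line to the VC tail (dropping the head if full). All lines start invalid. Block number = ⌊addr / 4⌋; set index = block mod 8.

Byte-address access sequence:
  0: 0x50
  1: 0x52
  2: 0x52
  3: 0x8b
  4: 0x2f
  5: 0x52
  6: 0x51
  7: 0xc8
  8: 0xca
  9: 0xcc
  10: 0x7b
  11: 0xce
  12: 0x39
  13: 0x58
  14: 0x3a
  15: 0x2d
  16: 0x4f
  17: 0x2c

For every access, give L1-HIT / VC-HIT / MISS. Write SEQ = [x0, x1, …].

  [0] addr=0x50 blk=20 s=4: MISS | VC []
  [1] addr=0x52 blk=20 s=4: L1-HIT | VC []
  [2] addr=0x52 blk=20 s=4: L1-HIT | VC []
  [3] addr=0x8b blk=34 s=2: MISS | VC []
  [4] addr=0x2f blk=11 s=3: MISS | VC []
  [5] addr=0x52 blk=20 s=4: L1-HIT | VC []
  [6] addr=0x51 blk=20 s=4: L1-HIT | VC []
  [7] addr=0xc8 blk=50 s=2: MISS | VC [34]
  [8] addr=0xca blk=50 s=2: L1-HIT | VC [34]
  [9] addr=0xcc blk=51 s=3: MISS | VC [34, 11]
  [10] addr=0x7b blk=30 s=6: MISS | VC [34, 11]
  [11] addr=0xce blk=51 s=3: L1-HIT | VC [34, 11]
  [12] addr=0x39 blk=14 s=6: MISS | VC [34, 11, 30]
  [13] addr=0x58 blk=22 s=6: MISS | VC [34, 11, 30, 14]
  [14] addr=0x3a blk=14 s=6: VC-HIT | VC [34, 11, 30, 22]
  [15] addr=0x2d blk=11 s=3: VC-HIT | VC [34, 51, 30, 22]
  [16] addr=0x4f blk=19 s=3: MISS | VC [51, 30, 22, 11]
  [17] addr=0x2c blk=11 s=3: VC-HIT | VC [51, 30, 22, 19]

SEQ = [MISS, L1-HIT, L1-HIT, MISS, MISS, L1-HIT, L1-HIT, MISS, L1-HIT, MISS, MISS, L1-HIT, MISS, MISS, VC-HIT, VC-HIT, MISS, VC-HIT]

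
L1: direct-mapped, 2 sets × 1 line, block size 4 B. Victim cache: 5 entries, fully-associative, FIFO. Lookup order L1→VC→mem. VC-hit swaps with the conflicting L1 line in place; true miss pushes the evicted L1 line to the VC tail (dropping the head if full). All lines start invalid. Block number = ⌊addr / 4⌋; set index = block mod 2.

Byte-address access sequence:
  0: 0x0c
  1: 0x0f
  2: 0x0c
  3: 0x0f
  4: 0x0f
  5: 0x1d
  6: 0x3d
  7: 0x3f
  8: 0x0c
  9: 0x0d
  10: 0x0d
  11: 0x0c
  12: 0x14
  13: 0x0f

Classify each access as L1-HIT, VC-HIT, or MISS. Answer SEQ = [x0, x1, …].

0: 0xc (blk 3, set 1) → MISS  vc=[]
1: 0xf (blk 3, set 1) → L1-HIT  vc=[]
2: 0xc (blk 3, set 1) → L1-HIT  vc=[]
3: 0xf (blk 3, set 1) → L1-HIT  vc=[]
4: 0xf (blk 3, set 1) → L1-HIT  vc=[]
5: 0x1d (blk 7, set 1) → MISS  vc=[3]
6: 0x3d (blk 15, set 1) → MISS  vc=[3, 7]
7: 0x3f (blk 15, set 1) → L1-HIT  vc=[3, 7]
8: 0xc (blk 3, set 1) → VC-HIT  vc=[15, 7]
9: 0xd (blk 3, set 1) → L1-HIT  vc=[15, 7]
10: 0xd (blk 3, set 1) → L1-HIT  vc=[15, 7]
11: 0xc (blk 3, set 1) → L1-HIT  vc=[15, 7]
12: 0x14 (blk 5, set 1) → MISS  vc=[15, 7, 3]
13: 0xf (blk 3, set 1) → VC-HIT  vc=[15, 7, 5]

SEQ = [MISS, L1-HIT, L1-HIT, L1-HIT, L1-HIT, MISS, MISS, L1-HIT, VC-HIT, L1-HIT, L1-HIT, L1-HIT, MISS, VC-HIT]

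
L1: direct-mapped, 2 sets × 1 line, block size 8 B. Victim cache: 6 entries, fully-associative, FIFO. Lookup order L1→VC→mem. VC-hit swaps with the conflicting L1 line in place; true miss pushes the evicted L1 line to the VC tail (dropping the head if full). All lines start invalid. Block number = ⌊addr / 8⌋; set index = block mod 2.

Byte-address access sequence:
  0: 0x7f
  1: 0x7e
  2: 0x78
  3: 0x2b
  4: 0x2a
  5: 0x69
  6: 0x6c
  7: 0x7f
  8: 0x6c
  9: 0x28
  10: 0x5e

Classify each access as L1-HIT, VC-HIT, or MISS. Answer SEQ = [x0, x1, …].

0: 0x7f (blk 15, set 1) → MISS  vc=[]
1: 0x7e (blk 15, set 1) → L1-HIT  vc=[]
2: 0x78 (blk 15, set 1) → L1-HIT  vc=[]
3: 0x2b (blk 5, set 1) → MISS  vc=[15]
4: 0x2a (blk 5, set 1) → L1-HIT  vc=[15]
5: 0x69 (blk 13, set 1) → MISS  vc=[15, 5]
6: 0x6c (blk 13, set 1) → L1-HIT  vc=[15, 5]
7: 0x7f (blk 15, set 1) → VC-HIT  vc=[13, 5]
8: 0x6c (blk 13, set 1) → VC-HIT  vc=[15, 5]
9: 0x28 (blk 5, set 1) → VC-HIT  vc=[15, 13]
10: 0x5e (blk 11, set 1) → MISS  vc=[15, 13, 5]

SEQ = [MISS, L1-HIT, L1-HIT, MISS, L1-HIT, MISS, L1-HIT, VC-HIT, VC-HIT, VC-HIT, MISS]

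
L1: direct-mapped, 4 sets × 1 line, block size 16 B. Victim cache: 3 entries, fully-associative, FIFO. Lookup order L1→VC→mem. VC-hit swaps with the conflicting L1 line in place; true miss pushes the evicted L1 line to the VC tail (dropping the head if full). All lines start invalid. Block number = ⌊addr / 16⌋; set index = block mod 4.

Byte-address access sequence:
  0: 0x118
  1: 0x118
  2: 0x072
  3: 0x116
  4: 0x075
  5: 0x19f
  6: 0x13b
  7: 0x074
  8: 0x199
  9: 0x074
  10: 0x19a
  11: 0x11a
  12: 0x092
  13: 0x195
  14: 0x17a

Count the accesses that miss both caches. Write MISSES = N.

0: 0x118 (blk 17, set 1) → MISS  vc=[]
1: 0x118 (blk 17, set 1) → L1-HIT  vc=[]
2: 0x72 (blk 7, set 3) → MISS  vc=[]
3: 0x116 (blk 17, set 1) → L1-HIT  vc=[]
4: 0x75 (blk 7, set 3) → L1-HIT  vc=[]
5: 0x19f (blk 25, set 1) → MISS  vc=[17]
6: 0x13b (blk 19, set 3) → MISS  vc=[17, 7]
7: 0x74 (blk 7, set 3) → VC-HIT  vc=[17, 19]
8: 0x199 (blk 25, set 1) → L1-HIT  vc=[17, 19]
9: 0x74 (blk 7, set 3) → L1-HIT  vc=[17, 19]
10: 0x19a (blk 25, set 1) → L1-HIT  vc=[17, 19]
11: 0x11a (blk 17, set 1) → VC-HIT  vc=[25, 19]
12: 0x92 (blk 9, set 1) → MISS  vc=[25, 19, 17]
13: 0x195 (blk 25, set 1) → VC-HIT  vc=[9, 19, 17]
14: 0x17a (blk 23, set 3) → MISS  vc=[19, 17, 7]

MISSES = 6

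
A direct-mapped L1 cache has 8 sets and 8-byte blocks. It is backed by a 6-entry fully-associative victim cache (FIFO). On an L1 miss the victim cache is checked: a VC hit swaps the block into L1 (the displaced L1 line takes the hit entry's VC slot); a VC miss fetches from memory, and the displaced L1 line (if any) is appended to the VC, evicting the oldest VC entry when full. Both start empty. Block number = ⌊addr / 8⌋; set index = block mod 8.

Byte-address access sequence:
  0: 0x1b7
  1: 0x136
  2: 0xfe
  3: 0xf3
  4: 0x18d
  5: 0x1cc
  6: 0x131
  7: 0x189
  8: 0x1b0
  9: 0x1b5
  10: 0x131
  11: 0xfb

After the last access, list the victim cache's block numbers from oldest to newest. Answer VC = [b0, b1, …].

0: 0x1b7 (blk 54, set 6) → MISS  vc=[]
1: 0x136 (blk 38, set 6) → MISS  vc=[54]
2: 0xfe (blk 31, set 7) → MISS  vc=[54]
3: 0xf3 (blk 30, set 6) → MISS  vc=[54, 38]
4: 0x18d (blk 49, set 1) → MISS  vc=[54, 38]
5: 0x1cc (blk 57, set 1) → MISS  vc=[54, 38, 49]
6: 0x131 (blk 38, set 6) → VC-HIT  vc=[54, 30, 49]
7: 0x189 (blk 49, set 1) → VC-HIT  vc=[54, 30, 57]
8: 0x1b0 (blk 54, set 6) → VC-HIT  vc=[38, 30, 57]
9: 0x1b5 (blk 54, set 6) → L1-HIT  vc=[38, 30, 57]
10: 0x131 (blk 38, set 6) → VC-HIT  vc=[54, 30, 57]
11: 0xfb (blk 31, set 7) → L1-HIT  vc=[54, 30, 57]

VC = [54, 30, 57]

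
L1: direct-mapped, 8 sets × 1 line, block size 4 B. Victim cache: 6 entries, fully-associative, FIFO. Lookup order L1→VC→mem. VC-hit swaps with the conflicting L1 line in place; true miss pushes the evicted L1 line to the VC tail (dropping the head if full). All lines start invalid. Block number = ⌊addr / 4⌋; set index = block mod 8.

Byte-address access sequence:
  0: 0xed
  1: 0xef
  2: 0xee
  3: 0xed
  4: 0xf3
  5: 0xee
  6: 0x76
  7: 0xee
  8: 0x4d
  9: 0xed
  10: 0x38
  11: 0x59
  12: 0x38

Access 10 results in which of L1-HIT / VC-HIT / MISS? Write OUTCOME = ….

OUTCOME = MISS

0: 0xed (blk 59, set 3) → MISS  vc=[]
1: 0xef (blk 59, set 3) → L1-HIT  vc=[]
2: 0xee (blk 59, set 3) → L1-HIT  vc=[]
3: 0xed (blk 59, set 3) → L1-HIT  vc=[]
4: 0xf3 (blk 60, set 4) → MISS  vc=[]
5: 0xee (blk 59, set 3) → L1-HIT  vc=[]
6: 0x76 (blk 29, set 5) → MISS  vc=[]
7: 0xee (blk 59, set 3) → L1-HIT  vc=[]
8: 0x4d (blk 19, set 3) → MISS  vc=[59]
9: 0xed (blk 59, set 3) → VC-HIT  vc=[19]
10: 0x38 (blk 14, set 6) → MISS  vc=[19]
11: 0x59 (blk 22, set 6) → MISS  vc=[19, 14]
12: 0x38 (blk 14, set 6) → VC-HIT  vc=[19, 22]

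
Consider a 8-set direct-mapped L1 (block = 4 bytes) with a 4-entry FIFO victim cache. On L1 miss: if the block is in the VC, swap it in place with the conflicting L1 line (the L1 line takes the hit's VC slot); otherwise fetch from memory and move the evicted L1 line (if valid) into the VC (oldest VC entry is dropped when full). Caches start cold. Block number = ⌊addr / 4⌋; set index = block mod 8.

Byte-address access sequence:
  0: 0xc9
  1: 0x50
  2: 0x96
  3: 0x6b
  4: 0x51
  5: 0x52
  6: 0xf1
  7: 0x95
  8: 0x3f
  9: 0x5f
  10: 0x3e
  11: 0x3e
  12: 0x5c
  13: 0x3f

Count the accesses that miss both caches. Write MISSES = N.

MISSES = 7

  [0] addr=0xc9 blk=50 s=2: MISS | VC []
  [1] addr=0x50 blk=20 s=4: MISS | VC []
  [2] addr=0x96 blk=37 s=5: MISS | VC []
  [3] addr=0x6b blk=26 s=2: MISS | VC [50]
  [4] addr=0x51 blk=20 s=4: L1-HIT | VC [50]
  [5] addr=0x52 blk=20 s=4: L1-HIT | VC [50]
  [6] addr=0xf1 blk=60 s=4: MISS | VC [50, 20]
  [7] addr=0x95 blk=37 s=5: L1-HIT | VC [50, 20]
  [8] addr=0x3f blk=15 s=7: MISS | VC [50, 20]
  [9] addr=0x5f blk=23 s=7: MISS | VC [50, 20, 15]
  [10] addr=0x3e blk=15 s=7: VC-HIT | VC [50, 20, 23]
  [11] addr=0x3e blk=15 s=7: L1-HIT | VC [50, 20, 23]
  [12] addr=0x5c blk=23 s=7: VC-HIT | VC [50, 20, 15]
  [13] addr=0x3f blk=15 s=7: VC-HIT | VC [50, 20, 23]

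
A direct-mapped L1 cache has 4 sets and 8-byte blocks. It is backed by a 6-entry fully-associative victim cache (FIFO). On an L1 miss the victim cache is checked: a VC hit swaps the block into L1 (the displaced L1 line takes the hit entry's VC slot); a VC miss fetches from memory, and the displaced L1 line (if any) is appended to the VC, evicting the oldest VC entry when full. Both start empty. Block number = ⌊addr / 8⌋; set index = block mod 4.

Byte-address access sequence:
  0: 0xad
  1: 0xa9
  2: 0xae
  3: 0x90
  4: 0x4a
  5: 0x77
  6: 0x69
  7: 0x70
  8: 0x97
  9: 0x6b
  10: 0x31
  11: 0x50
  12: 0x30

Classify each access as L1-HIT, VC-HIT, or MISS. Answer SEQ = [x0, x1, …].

SEQ = [MISS, L1-HIT, L1-HIT, MISS, MISS, MISS, MISS, L1-HIT, VC-HIT, L1-HIT, MISS, MISS, VC-HIT]

#0 0xad→b21/s1 MISS; vc=[]
#1 0xa9→b21/s1 L1-HIT; vc=[]
#2 0xae→b21/s1 L1-HIT; vc=[]
#3 0x90→b18/s2 MISS; vc=[]
#4 0x4a→b9/s1 MISS; vc=[21]
#5 0x77→b14/s2 MISS; vc=[21,18]
#6 0x69→b13/s1 MISS; vc=[21,18,9]
#7 0x70→b14/s2 L1-HIT; vc=[21,18,9]
#8 0x97→b18/s2 VC-HIT; vc=[21,14,9]
#9 0x6b→b13/s1 L1-HIT; vc=[21,14,9]
#10 0x31→b6/s2 MISS; vc=[21,14,9,18]
#11 0x50→b10/s2 MISS; vc=[21,14,9,18,6]
#12 0x30→b6/s2 VC-HIT; vc=[21,14,9,18,10]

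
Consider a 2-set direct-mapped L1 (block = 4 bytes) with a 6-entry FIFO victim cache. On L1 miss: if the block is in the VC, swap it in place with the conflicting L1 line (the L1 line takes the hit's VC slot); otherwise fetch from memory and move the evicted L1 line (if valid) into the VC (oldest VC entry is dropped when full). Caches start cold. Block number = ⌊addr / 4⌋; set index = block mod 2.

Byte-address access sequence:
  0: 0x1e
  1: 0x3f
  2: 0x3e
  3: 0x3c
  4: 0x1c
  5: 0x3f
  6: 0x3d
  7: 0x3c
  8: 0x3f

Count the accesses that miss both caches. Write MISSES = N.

MISSES = 2

0: 0x1e (blk 7, set 1) → MISS  vc=[]
1: 0x3f (blk 15, set 1) → MISS  vc=[7]
2: 0x3e (blk 15, set 1) → L1-HIT  vc=[7]
3: 0x3c (blk 15, set 1) → L1-HIT  vc=[7]
4: 0x1c (blk 7, set 1) → VC-HIT  vc=[15]
5: 0x3f (blk 15, set 1) → VC-HIT  vc=[7]
6: 0x3d (blk 15, set 1) → L1-HIT  vc=[7]
7: 0x3c (blk 15, set 1) → L1-HIT  vc=[7]
8: 0x3f (blk 15, set 1) → L1-HIT  vc=[7]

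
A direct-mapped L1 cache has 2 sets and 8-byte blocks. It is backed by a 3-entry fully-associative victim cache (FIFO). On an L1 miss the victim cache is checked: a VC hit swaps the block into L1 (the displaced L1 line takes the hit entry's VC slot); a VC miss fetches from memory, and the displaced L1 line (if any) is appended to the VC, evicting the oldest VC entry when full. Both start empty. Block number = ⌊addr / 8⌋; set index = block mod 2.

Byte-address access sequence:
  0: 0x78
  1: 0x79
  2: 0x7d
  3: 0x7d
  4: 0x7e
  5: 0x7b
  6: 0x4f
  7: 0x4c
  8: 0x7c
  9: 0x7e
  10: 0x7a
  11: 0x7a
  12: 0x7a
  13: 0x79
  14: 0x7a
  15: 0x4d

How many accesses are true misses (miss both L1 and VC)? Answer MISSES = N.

#0 0x78→b15/s1 MISS; vc=[]
#1 0x79→b15/s1 L1-HIT; vc=[]
#2 0x7d→b15/s1 L1-HIT; vc=[]
#3 0x7d→b15/s1 L1-HIT; vc=[]
#4 0x7e→b15/s1 L1-HIT; vc=[]
#5 0x7b→b15/s1 L1-HIT; vc=[]
#6 0x4f→b9/s1 MISS; vc=[15]
#7 0x4c→b9/s1 L1-HIT; vc=[15]
#8 0x7c→b15/s1 VC-HIT; vc=[9]
#9 0x7e→b15/s1 L1-HIT; vc=[9]
#10 0x7a→b15/s1 L1-HIT; vc=[9]
#11 0x7a→b15/s1 L1-HIT; vc=[9]
#12 0x7a→b15/s1 L1-HIT; vc=[9]
#13 0x79→b15/s1 L1-HIT; vc=[9]
#14 0x7a→b15/s1 L1-HIT; vc=[9]
#15 0x4d→b9/s1 VC-HIT; vc=[15]

MISSES = 2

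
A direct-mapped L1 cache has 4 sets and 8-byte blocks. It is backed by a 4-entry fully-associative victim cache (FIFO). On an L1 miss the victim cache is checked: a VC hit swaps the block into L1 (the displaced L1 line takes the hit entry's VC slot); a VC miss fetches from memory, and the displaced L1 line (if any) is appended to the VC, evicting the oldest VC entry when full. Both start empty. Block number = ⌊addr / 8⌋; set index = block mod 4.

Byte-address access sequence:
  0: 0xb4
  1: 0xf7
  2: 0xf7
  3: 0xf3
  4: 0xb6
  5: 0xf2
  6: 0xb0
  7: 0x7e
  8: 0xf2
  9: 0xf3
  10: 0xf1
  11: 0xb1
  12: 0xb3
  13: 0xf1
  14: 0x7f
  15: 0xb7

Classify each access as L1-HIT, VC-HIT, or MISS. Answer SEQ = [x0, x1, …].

SEQ = [MISS, MISS, L1-HIT, L1-HIT, VC-HIT, VC-HIT, VC-HIT, MISS, VC-HIT, L1-HIT, L1-HIT, VC-HIT, L1-HIT, VC-HIT, L1-HIT, VC-HIT]

  [0] addr=0xb4 blk=22 s=2: MISS | VC []
  [1] addr=0xf7 blk=30 s=2: MISS | VC [22]
  [2] addr=0xf7 blk=30 s=2: L1-HIT | VC [22]
  [3] addr=0xf3 blk=30 s=2: L1-HIT | VC [22]
  [4] addr=0xb6 blk=22 s=2: VC-HIT | VC [30]
  [5] addr=0xf2 blk=30 s=2: VC-HIT | VC [22]
  [6] addr=0xb0 blk=22 s=2: VC-HIT | VC [30]
  [7] addr=0x7e blk=15 s=3: MISS | VC [30]
  [8] addr=0xf2 blk=30 s=2: VC-HIT | VC [22]
  [9] addr=0xf3 blk=30 s=2: L1-HIT | VC [22]
  [10] addr=0xf1 blk=30 s=2: L1-HIT | VC [22]
  [11] addr=0xb1 blk=22 s=2: VC-HIT | VC [30]
  [12] addr=0xb3 blk=22 s=2: L1-HIT | VC [30]
  [13] addr=0xf1 blk=30 s=2: VC-HIT | VC [22]
  [14] addr=0x7f blk=15 s=3: L1-HIT | VC [22]
  [15] addr=0xb7 blk=22 s=2: VC-HIT | VC [30]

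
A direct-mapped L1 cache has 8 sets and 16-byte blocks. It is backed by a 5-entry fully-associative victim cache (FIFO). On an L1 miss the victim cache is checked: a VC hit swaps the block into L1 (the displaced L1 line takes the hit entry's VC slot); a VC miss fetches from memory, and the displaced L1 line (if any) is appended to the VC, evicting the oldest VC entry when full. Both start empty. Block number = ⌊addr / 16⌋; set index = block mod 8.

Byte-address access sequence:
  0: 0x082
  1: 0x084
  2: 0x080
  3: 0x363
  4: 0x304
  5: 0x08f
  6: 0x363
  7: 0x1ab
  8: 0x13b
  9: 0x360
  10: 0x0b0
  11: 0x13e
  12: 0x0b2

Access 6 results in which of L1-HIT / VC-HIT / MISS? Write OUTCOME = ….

OUTCOME = L1-HIT

  [0] addr=0x82 blk=8 s=0: MISS | VC []
  [1] addr=0x84 blk=8 s=0: L1-HIT | VC []
  [2] addr=0x80 blk=8 s=0: L1-HIT | VC []
  [3] addr=0x363 blk=54 s=6: MISS | VC []
  [4] addr=0x304 blk=48 s=0: MISS | VC [8]
  [5] addr=0x8f blk=8 s=0: VC-HIT | VC [48]
  [6] addr=0x363 blk=54 s=6: L1-HIT | VC [48]
  [7] addr=0x1ab blk=26 s=2: MISS | VC [48]
  [8] addr=0x13b blk=19 s=3: MISS | VC [48]
  [9] addr=0x360 blk=54 s=6: L1-HIT | VC [48]
  [10] addr=0xb0 blk=11 s=3: MISS | VC [48, 19]
  [11] addr=0x13e blk=19 s=3: VC-HIT | VC [48, 11]
  [12] addr=0xb2 blk=11 s=3: VC-HIT | VC [48, 19]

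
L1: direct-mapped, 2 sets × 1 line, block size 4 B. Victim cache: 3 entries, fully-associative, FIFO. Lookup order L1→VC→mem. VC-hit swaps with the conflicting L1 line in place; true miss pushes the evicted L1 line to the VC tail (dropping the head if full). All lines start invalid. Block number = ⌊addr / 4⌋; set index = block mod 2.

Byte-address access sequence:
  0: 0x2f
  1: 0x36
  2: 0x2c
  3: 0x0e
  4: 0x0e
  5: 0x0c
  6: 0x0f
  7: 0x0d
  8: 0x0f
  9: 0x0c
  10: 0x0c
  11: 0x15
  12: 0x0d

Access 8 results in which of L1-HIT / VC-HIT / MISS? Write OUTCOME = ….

OUTCOME = L1-HIT

0: 0x2f (blk 11, set 1) → MISS  vc=[]
1: 0x36 (blk 13, set 1) → MISS  vc=[11]
2: 0x2c (blk 11, set 1) → VC-HIT  vc=[13]
3: 0xe (blk 3, set 1) → MISS  vc=[13, 11]
4: 0xe (blk 3, set 1) → L1-HIT  vc=[13, 11]
5: 0xc (blk 3, set 1) → L1-HIT  vc=[13, 11]
6: 0xf (blk 3, set 1) → L1-HIT  vc=[13, 11]
7: 0xd (blk 3, set 1) → L1-HIT  vc=[13, 11]
8: 0xf (blk 3, set 1) → L1-HIT  vc=[13, 11]
9: 0xc (blk 3, set 1) → L1-HIT  vc=[13, 11]
10: 0xc (blk 3, set 1) → L1-HIT  vc=[13, 11]
11: 0x15 (blk 5, set 1) → MISS  vc=[13, 11, 3]
12: 0xd (blk 3, set 1) → VC-HIT  vc=[13, 11, 5]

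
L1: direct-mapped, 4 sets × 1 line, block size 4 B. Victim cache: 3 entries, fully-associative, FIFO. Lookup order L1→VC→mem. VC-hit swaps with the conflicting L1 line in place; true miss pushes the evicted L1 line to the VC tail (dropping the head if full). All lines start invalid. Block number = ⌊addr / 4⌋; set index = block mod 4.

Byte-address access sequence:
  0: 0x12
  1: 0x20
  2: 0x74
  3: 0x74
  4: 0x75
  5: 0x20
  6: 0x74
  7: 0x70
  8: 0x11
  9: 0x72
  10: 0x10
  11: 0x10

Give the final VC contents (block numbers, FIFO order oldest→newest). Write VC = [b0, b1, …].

#0 0x12→b4/s0 MISS; vc=[]
#1 0x20→b8/s0 MISS; vc=[4]
#2 0x74→b29/s1 MISS; vc=[4]
#3 0x74→b29/s1 L1-HIT; vc=[4]
#4 0x75→b29/s1 L1-HIT; vc=[4]
#5 0x20→b8/s0 L1-HIT; vc=[4]
#6 0x74→b29/s1 L1-HIT; vc=[4]
#7 0x70→b28/s0 MISS; vc=[4,8]
#8 0x11→b4/s0 VC-HIT; vc=[28,8]
#9 0x72→b28/s0 VC-HIT; vc=[4,8]
#10 0x10→b4/s0 VC-HIT; vc=[28,8]
#11 0x10→b4/s0 L1-HIT; vc=[28,8]

VC = [28, 8]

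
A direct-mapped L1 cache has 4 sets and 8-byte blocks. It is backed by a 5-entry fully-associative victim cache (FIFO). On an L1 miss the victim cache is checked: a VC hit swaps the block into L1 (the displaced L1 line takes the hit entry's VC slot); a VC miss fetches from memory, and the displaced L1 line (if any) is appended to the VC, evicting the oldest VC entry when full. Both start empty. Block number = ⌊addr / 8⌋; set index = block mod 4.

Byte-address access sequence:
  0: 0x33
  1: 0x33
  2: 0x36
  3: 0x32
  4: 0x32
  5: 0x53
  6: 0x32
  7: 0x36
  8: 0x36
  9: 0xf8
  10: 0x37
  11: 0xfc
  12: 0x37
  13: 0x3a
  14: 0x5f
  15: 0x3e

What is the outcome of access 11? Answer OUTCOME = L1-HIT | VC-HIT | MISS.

OUTCOME = L1-HIT

#0 0x33→b6/s2 MISS; vc=[]
#1 0x33→b6/s2 L1-HIT; vc=[]
#2 0x36→b6/s2 L1-HIT; vc=[]
#3 0x32→b6/s2 L1-HIT; vc=[]
#4 0x32→b6/s2 L1-HIT; vc=[]
#5 0x53→b10/s2 MISS; vc=[6]
#6 0x32→b6/s2 VC-HIT; vc=[10]
#7 0x36→b6/s2 L1-HIT; vc=[10]
#8 0x36→b6/s2 L1-HIT; vc=[10]
#9 0xf8→b31/s3 MISS; vc=[10]
#10 0x37→b6/s2 L1-HIT; vc=[10]
#11 0xfc→b31/s3 L1-HIT; vc=[10]
#12 0x37→b6/s2 L1-HIT; vc=[10]
#13 0x3a→b7/s3 MISS; vc=[10,31]
#14 0x5f→b11/s3 MISS; vc=[10,31,7]
#15 0x3e→b7/s3 VC-HIT; vc=[10,31,11]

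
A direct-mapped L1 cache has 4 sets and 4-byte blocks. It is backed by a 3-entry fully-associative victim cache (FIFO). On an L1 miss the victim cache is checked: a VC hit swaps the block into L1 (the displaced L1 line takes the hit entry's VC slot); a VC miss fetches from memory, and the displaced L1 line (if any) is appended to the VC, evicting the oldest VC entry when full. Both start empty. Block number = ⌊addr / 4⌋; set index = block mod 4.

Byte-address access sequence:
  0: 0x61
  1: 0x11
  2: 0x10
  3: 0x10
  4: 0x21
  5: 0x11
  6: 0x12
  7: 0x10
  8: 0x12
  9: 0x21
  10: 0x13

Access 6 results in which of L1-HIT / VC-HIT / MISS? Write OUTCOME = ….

OUTCOME = L1-HIT

  [0] addr=0x61 blk=24 s=0: MISS | VC []
  [1] addr=0x11 blk=4 s=0: MISS | VC [24]
  [2] addr=0x10 blk=4 s=0: L1-HIT | VC [24]
  [3] addr=0x10 blk=4 s=0: L1-HIT | VC [24]
  [4] addr=0x21 blk=8 s=0: MISS | VC [24, 4]
  [5] addr=0x11 blk=4 s=0: VC-HIT | VC [24, 8]
  [6] addr=0x12 blk=4 s=0: L1-HIT | VC [24, 8]
  [7] addr=0x10 blk=4 s=0: L1-HIT | VC [24, 8]
  [8] addr=0x12 blk=4 s=0: L1-HIT | VC [24, 8]
  [9] addr=0x21 blk=8 s=0: VC-HIT | VC [24, 4]
  [10] addr=0x13 blk=4 s=0: VC-HIT | VC [24, 8]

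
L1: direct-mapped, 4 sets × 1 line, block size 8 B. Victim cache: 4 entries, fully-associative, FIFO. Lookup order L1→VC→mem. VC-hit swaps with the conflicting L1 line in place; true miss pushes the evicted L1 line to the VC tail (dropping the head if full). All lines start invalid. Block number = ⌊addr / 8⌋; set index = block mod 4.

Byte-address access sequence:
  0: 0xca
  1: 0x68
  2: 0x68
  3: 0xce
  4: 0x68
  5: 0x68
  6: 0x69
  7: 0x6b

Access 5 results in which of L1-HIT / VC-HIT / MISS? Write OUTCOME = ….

OUTCOME = L1-HIT

  [0] addr=0xca blk=25 s=1: MISS | VC []
  [1] addr=0x68 blk=13 s=1: MISS | VC [25]
  [2] addr=0x68 blk=13 s=1: L1-HIT | VC [25]
  [3] addr=0xce blk=25 s=1: VC-HIT | VC [13]
  [4] addr=0x68 blk=13 s=1: VC-HIT | VC [25]
  [5] addr=0x68 blk=13 s=1: L1-HIT | VC [25]
  [6] addr=0x69 blk=13 s=1: L1-HIT | VC [25]
  [7] addr=0x6b blk=13 s=1: L1-HIT | VC [25]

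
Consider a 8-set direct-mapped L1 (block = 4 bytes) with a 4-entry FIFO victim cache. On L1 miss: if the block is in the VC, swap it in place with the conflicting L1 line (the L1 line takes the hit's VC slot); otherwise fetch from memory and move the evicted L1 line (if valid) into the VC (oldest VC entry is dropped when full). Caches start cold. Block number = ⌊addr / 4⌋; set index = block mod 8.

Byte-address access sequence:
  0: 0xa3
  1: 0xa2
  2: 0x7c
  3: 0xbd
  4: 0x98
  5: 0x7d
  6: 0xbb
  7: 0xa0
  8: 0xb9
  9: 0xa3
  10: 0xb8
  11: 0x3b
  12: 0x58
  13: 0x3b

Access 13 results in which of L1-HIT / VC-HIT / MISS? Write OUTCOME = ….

0: 0xa3 (blk 40, set 0) → MISS  vc=[]
1: 0xa2 (blk 40, set 0) → L1-HIT  vc=[]
2: 0x7c (blk 31, set 7) → MISS  vc=[]
3: 0xbd (blk 47, set 7) → MISS  vc=[31]
4: 0x98 (blk 38, set 6) → MISS  vc=[31]
5: 0x7d (blk 31, set 7) → VC-HIT  vc=[47]
6: 0xbb (blk 46, set 6) → MISS  vc=[47, 38]
7: 0xa0 (blk 40, set 0) → L1-HIT  vc=[47, 38]
8: 0xb9 (blk 46, set 6) → L1-HIT  vc=[47, 38]
9: 0xa3 (blk 40, set 0) → L1-HIT  vc=[47, 38]
10: 0xb8 (blk 46, set 6) → L1-HIT  vc=[47, 38]
11: 0x3b (blk 14, set 6) → MISS  vc=[47, 38, 46]
12: 0x58 (blk 22, set 6) → MISS  vc=[47, 38, 46, 14]
13: 0x3b (blk 14, set 6) → VC-HIT  vc=[47, 38, 46, 22]

OUTCOME = VC-HIT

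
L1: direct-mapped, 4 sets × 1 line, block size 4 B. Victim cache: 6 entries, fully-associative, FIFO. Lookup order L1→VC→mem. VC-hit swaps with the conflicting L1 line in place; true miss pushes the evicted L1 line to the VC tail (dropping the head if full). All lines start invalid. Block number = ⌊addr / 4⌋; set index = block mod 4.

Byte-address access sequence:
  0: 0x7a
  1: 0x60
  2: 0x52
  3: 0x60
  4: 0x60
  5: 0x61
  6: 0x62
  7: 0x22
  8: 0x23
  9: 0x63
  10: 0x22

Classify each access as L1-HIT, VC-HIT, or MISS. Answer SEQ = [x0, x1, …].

SEQ = [MISS, MISS, MISS, VC-HIT, L1-HIT, L1-HIT, L1-HIT, MISS, L1-HIT, VC-HIT, VC-HIT]

0: 0x7a (blk 30, set 2) → MISS  vc=[]
1: 0x60 (blk 24, set 0) → MISS  vc=[]
2: 0x52 (blk 20, set 0) → MISS  vc=[24]
3: 0x60 (blk 24, set 0) → VC-HIT  vc=[20]
4: 0x60 (blk 24, set 0) → L1-HIT  vc=[20]
5: 0x61 (blk 24, set 0) → L1-HIT  vc=[20]
6: 0x62 (blk 24, set 0) → L1-HIT  vc=[20]
7: 0x22 (blk 8, set 0) → MISS  vc=[20, 24]
8: 0x23 (blk 8, set 0) → L1-HIT  vc=[20, 24]
9: 0x63 (blk 24, set 0) → VC-HIT  vc=[20, 8]
10: 0x22 (blk 8, set 0) → VC-HIT  vc=[20, 24]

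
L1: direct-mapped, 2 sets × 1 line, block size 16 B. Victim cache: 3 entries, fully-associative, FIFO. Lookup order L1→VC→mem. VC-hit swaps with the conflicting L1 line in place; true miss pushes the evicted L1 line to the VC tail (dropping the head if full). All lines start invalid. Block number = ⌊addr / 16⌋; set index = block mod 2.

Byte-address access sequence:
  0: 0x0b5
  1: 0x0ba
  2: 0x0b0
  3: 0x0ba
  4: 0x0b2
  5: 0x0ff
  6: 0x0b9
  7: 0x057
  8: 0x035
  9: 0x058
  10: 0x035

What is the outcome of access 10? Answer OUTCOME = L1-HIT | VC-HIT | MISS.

OUTCOME = VC-HIT

0: 0xb5 (blk 11, set 1) → MISS  vc=[]
1: 0xba (blk 11, set 1) → L1-HIT  vc=[]
2: 0xb0 (blk 11, set 1) → L1-HIT  vc=[]
3: 0xba (blk 11, set 1) → L1-HIT  vc=[]
4: 0xb2 (blk 11, set 1) → L1-HIT  vc=[]
5: 0xff (blk 15, set 1) → MISS  vc=[11]
6: 0xb9 (blk 11, set 1) → VC-HIT  vc=[15]
7: 0x57 (blk 5, set 1) → MISS  vc=[15, 11]
8: 0x35 (blk 3, set 1) → MISS  vc=[15, 11, 5]
9: 0x58 (blk 5, set 1) → VC-HIT  vc=[15, 11, 3]
10: 0x35 (blk 3, set 1) → VC-HIT  vc=[15, 11, 5]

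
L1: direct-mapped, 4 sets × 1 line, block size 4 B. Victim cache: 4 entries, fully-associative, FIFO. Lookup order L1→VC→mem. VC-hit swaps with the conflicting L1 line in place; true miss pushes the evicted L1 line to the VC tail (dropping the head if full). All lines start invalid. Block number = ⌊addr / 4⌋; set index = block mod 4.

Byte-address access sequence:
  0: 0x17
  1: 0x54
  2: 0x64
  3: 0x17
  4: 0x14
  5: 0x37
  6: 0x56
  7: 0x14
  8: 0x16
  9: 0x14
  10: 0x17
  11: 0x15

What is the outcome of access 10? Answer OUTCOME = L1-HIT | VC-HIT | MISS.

OUTCOME = L1-HIT

  [0] addr=0x17 blk=5 s=1: MISS | VC []
  [1] addr=0x54 blk=21 s=1: MISS | VC [5]
  [2] addr=0x64 blk=25 s=1: MISS | VC [5, 21]
  [3] addr=0x17 blk=5 s=1: VC-HIT | VC [25, 21]
  [4] addr=0x14 blk=5 s=1: L1-HIT | VC [25, 21]
  [5] addr=0x37 blk=13 s=1: MISS | VC [25, 21, 5]
  [6] addr=0x56 blk=21 s=1: VC-HIT | VC [25, 13, 5]
  [7] addr=0x14 blk=5 s=1: VC-HIT | VC [25, 13, 21]
  [8] addr=0x16 blk=5 s=1: L1-HIT | VC [25, 13, 21]
  [9] addr=0x14 blk=5 s=1: L1-HIT | VC [25, 13, 21]
  [10] addr=0x17 blk=5 s=1: L1-HIT | VC [25, 13, 21]
  [11] addr=0x15 blk=5 s=1: L1-HIT | VC [25, 13, 21]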